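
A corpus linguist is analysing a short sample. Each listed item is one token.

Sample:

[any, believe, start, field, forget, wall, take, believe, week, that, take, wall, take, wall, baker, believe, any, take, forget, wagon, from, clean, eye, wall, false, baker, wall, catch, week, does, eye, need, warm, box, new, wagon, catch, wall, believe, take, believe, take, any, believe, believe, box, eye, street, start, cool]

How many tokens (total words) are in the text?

Tokens: any, believe, start, field, forget, wall, take, believe, week, that, take, wall, take, wall, baker, believe, any, take, forget, wagon, from, clean, eye, wall, false, baker, wall, catch, week, does, eye, need, warm, box, new, wagon, catch, wall, believe, take, believe, take, any, believe, believe, box, eye, street, start, cool
N = 50

50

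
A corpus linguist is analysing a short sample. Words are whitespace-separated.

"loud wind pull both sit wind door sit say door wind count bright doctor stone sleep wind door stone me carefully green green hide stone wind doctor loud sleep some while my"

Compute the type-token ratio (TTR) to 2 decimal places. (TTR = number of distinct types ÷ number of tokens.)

N = 32 tokens, V = 19 types.
TTR = V / N = 19 / 32 = 0.59

0.59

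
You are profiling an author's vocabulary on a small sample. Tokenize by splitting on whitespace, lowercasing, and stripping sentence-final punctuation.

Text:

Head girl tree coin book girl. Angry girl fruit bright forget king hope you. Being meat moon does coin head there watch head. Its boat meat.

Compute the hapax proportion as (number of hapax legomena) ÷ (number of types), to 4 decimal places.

0.8000

Frequencies: head:3, girl:3, coin:2, meat:2, tree:1, book:1, angry:1, fruit:1, bright:1, forget:1, king:1, hope:1, you:1, being:1, moon:1, does:1, there:1, watch:1, its:1, boat:1
Hapax count = 16; type count = 20.
Ratio = 16 / 20 = 0.8000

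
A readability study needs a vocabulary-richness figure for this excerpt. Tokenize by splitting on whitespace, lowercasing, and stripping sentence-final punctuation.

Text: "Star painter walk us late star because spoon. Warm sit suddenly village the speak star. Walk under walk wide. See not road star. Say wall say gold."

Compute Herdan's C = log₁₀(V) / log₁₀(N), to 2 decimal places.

N = 27, V = 21.
log₁₀(V) = 1.322219, log₁₀(N) = 1.431364
C = 1.322219 / 1.431364 = 0.92

0.92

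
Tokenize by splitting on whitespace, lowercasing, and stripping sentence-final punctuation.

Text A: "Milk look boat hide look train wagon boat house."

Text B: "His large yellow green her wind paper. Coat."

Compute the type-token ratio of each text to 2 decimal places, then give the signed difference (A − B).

-0.22

TTR(A) = 7/9 = 0.78
TTR(B) = 8/8 = 1.00
Difference = 0.78 − 1.00 = -0.22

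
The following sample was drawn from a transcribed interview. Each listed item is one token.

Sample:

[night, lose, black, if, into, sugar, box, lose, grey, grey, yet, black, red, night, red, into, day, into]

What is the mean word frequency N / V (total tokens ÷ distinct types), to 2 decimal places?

1.64

N = 18 tokens, V = 11 types.
Mean frequency = N / V = 18 / 11 = 1.64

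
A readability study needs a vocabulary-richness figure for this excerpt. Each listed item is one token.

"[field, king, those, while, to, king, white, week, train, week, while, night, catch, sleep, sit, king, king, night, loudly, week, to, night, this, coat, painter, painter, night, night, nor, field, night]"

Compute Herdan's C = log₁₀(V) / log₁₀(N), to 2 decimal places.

0.83

N = 31, V = 17.
log₁₀(V) = 1.230449, log₁₀(N) = 1.491362
C = 1.230449 / 1.491362 = 0.83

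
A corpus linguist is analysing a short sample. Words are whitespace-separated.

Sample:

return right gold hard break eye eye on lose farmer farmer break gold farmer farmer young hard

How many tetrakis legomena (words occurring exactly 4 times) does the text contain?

Frequencies: farmer:4, gold:2, hard:2, break:2, eye:2, return:1, right:1, on:1, lose:1, young:1
Words with frequency 4: farmer

1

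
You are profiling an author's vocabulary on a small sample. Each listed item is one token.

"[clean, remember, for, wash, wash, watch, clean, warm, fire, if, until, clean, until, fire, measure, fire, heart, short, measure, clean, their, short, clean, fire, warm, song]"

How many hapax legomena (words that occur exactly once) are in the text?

7

Frequencies: clean:5, fire:4, wash:2, warm:2, until:2, measure:2, short:2, remember:1, for:1, watch:1, if:1, heart:1, their:1, song:1
Hapax (freq=1): for, heart, if, remember, song, their, watch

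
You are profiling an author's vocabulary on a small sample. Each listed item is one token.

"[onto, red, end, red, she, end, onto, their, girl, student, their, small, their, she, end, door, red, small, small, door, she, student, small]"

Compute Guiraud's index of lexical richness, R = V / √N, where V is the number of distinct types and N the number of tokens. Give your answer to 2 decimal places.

N = 23, V = 9.
√N = 4.795832
R = 9 / 4.795832 = 1.88

1.88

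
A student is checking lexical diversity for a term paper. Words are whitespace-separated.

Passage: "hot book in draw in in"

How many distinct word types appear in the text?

4

Distinct types: {book, draw, hot, in}
V = 4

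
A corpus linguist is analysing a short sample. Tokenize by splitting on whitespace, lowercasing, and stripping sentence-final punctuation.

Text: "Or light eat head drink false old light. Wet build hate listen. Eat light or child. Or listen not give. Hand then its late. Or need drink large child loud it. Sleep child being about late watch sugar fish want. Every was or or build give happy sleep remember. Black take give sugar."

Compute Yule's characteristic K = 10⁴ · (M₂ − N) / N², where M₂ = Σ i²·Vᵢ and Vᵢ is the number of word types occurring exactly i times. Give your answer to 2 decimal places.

Frequencies: or:6, light:3, child:3, give:3, eat:2, drink:2, build:2, listen:2, late:2, sleep:2, sugar:2, head:1, false:1, old:1, wet:1, hate:1, not:1, hand:1, then:1, its:1, … (15 more, each freq 1)
N = 53. Frequency spectrum: V_1=24, V_2=7, V_3=3, V_6=1
M₂ = 1²·24 + 2²·7 + 3²·3 + 6²·1 = 115
K = 10000 × (115 − 53) / 53² = 220.72

220.72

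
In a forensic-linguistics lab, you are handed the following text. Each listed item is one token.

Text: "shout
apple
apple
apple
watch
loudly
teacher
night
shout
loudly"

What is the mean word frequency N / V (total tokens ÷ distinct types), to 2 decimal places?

1.67

N = 10 tokens, V = 6 types.
Mean frequency = N / V = 10 / 6 = 1.67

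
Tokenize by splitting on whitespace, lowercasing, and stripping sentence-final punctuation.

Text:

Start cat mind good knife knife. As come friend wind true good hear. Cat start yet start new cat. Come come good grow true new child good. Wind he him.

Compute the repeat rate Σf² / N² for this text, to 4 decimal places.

0.0756

Frequencies: good:4, start:3, cat:3, come:3, knife:2, wind:2, true:2, new:2, mind:1, as:1, friend:1, hear:1, yet:1, grow:1, child:1, he:1, him:1
Σf² = 68; N² = 900
Repeat rate = 68 / 900 = 0.0756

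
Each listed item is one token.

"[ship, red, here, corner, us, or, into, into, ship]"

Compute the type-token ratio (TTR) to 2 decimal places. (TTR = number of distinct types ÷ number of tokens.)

N = 9 tokens, V = 7 types.
TTR = V / N = 7 / 9 = 0.78

0.78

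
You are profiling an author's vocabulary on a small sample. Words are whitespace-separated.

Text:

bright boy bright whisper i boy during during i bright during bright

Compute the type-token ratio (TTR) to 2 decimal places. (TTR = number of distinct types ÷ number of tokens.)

0.42

N = 12 tokens, V = 5 types.
TTR = V / N = 5 / 12 = 0.42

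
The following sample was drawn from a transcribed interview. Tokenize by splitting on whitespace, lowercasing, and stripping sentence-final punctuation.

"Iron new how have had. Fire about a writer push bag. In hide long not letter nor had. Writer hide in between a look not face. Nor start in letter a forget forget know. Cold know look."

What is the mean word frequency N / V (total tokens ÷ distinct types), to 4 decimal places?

1.5417

N = 37 tokens, V = 24 types.
Mean frequency = N / V = 37 / 24 = 1.5417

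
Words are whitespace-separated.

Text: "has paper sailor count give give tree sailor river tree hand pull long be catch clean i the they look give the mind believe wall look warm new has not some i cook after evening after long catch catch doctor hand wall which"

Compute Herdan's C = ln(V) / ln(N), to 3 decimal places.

0.895

N = 43, V = 29.
ln(V) = 3.367296, ln(N) = 3.761200
C = 3.367296 / 3.761200 = 0.895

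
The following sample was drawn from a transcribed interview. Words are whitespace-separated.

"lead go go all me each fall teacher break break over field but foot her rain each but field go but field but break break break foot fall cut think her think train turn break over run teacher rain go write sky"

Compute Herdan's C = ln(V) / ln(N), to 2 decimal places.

N = 42, V = 21.
ln(V) = 3.044522, ln(N) = 3.737670
C = 3.044522 / 3.737670 = 0.81

0.81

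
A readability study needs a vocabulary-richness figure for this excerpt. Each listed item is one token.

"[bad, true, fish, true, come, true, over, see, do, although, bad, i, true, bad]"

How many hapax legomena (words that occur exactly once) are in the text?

7

Frequencies: true:4, bad:3, fish:1, come:1, over:1, see:1, do:1, although:1, i:1
Hapax (freq=1): although, come, do, fish, i, over, see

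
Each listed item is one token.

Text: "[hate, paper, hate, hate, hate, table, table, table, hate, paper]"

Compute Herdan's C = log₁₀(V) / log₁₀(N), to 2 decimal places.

0.48

N = 10, V = 3.
log₁₀(V) = 0.477121, log₁₀(N) = 1.000000
C = 0.477121 / 1.000000 = 0.48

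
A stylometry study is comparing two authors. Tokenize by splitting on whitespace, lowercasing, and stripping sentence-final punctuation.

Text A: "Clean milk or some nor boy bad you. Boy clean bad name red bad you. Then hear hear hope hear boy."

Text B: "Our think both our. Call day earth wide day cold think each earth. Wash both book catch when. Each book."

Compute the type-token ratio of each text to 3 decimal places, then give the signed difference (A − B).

-0.031

TTR(A) = 13/21 = 0.619
TTR(B) = 13/20 = 0.650
Difference = 0.619 − 0.650 = -0.031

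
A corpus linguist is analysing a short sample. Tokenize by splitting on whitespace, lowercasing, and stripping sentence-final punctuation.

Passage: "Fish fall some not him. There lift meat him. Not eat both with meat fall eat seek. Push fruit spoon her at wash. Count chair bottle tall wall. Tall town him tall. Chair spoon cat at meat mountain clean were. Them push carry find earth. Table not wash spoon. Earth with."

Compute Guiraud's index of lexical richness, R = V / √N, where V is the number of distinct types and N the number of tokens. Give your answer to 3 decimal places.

N = 51, V = 33.
√N = 7.141428
R = 33 / 7.141428 = 4.621

4.621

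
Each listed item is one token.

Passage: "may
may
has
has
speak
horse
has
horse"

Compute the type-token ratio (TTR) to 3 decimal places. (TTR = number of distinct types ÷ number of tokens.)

0.500

N = 8 tokens, V = 4 types.
TTR = V / N = 4 / 8 = 0.500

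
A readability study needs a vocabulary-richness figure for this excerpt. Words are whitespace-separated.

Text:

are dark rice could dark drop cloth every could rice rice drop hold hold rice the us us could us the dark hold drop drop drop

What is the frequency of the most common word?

Frequencies: drop:5, rice:4, dark:3, could:3, hold:3, us:3, the:2, are:1, cloth:1, every:1
Most common: 'drop' with frequency 5.

5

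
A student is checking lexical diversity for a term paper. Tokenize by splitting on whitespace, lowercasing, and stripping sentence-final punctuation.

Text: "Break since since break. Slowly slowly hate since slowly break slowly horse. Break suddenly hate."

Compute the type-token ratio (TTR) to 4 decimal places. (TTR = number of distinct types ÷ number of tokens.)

0.4000

N = 15 tokens, V = 6 types.
TTR = V / N = 6 / 15 = 0.4000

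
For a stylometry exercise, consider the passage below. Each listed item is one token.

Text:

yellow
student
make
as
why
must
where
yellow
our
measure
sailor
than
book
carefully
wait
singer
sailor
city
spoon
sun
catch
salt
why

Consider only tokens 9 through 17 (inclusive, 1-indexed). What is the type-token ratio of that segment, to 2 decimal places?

Segment tokens 9–17: our, measure, sailor, than, book, carefully, wait, singer, sailor
Segment N = 9, segment V = 8.
TTR = 8 / 9 = 0.89

0.89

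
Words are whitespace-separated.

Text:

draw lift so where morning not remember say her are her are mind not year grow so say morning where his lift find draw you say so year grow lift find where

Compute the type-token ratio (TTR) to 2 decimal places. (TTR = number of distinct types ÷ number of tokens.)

N = 32 tokens, V = 16 types.
TTR = V / N = 16 / 32 = 0.50

0.50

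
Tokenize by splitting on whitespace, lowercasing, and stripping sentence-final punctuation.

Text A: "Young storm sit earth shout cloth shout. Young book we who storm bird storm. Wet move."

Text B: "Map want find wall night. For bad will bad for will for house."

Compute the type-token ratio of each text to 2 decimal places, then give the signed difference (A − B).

0.06

TTR(A) = 12/16 = 0.75
TTR(B) = 9/13 = 0.69
Difference = 0.75 − 0.69 = 0.06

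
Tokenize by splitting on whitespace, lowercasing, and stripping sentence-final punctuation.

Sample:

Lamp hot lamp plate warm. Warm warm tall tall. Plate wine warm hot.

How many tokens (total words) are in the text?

Tokens: lamp, hot, lamp, plate, warm, warm, warm, tall, tall, plate, wine, warm, hot
N = 13

13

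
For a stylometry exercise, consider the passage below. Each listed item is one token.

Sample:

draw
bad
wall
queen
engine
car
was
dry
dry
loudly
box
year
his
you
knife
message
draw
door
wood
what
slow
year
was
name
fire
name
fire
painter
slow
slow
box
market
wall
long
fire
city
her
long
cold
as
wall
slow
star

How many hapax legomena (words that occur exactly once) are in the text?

19

Frequencies: slow:4, wall:3, fire:3, draw:2, was:2, dry:2, box:2, year:2, name:2, long:2, bad:1, queen:1, engine:1, car:1, loudly:1, his:1, you:1, knife:1, message:1, door:1, … (9 more, each freq 1)
Hapax (freq=1): as, bad, car, city, cold, door, engine, her, his, knife, loudly, market, message, painter, queen, star, what, wood, you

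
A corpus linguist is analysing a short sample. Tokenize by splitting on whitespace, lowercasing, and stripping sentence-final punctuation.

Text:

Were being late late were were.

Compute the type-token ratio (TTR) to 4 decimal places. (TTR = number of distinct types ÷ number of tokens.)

N = 6 tokens, V = 3 types.
TTR = V / N = 3 / 6 = 0.5000

0.5000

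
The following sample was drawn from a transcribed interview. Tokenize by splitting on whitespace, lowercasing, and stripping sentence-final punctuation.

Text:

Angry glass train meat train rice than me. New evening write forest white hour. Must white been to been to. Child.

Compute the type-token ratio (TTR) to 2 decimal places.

0.81

N = 21 tokens, V = 17 types.
TTR = V / N = 17 / 21 = 0.81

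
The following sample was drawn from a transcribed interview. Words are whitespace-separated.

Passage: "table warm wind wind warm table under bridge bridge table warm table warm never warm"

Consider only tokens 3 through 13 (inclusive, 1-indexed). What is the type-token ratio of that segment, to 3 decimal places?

Segment tokens 3–13: wind, wind, warm, table, under, bridge, bridge, table, warm, table, warm
Segment N = 11, segment V = 5.
TTR = 5 / 11 = 0.455

0.455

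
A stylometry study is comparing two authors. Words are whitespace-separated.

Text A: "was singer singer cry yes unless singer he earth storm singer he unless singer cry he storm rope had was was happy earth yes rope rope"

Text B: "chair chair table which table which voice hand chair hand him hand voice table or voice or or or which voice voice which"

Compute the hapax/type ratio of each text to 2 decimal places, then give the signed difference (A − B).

0.04

A: hapax=2, V=11, ratio=0.18
B: hapax=1, V=7, ratio=0.14
Difference = 0.18 − 0.14 = 0.04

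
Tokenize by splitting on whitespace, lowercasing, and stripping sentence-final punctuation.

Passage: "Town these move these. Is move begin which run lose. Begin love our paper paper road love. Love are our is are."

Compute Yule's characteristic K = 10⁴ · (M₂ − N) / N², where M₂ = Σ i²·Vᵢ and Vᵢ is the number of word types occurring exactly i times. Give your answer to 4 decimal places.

Frequencies: love:3, these:2, move:2, is:2, begin:2, our:2, paper:2, are:2, town:1, which:1, run:1, lose:1, road:1
N = 22. Frequency spectrum: V_1=5, V_2=7, V_3=1
M₂ = 1²·5 + 2²·7 + 3²·1 = 42
K = 10000 × (42 − 22) / 22² = 413.2231

413.2231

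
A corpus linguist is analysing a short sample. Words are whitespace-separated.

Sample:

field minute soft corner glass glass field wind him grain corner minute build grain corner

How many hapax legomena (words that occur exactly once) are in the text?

Frequencies: corner:3, field:2, minute:2, glass:2, grain:2, soft:1, wind:1, him:1, build:1
Hapax (freq=1): build, him, soft, wind

4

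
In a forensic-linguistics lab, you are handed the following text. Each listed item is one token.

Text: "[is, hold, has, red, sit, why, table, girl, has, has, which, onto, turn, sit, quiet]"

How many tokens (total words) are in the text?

Tokens: is, hold, has, red, sit, why, table, girl, has, has, which, onto, turn, sit, quiet
N = 15

15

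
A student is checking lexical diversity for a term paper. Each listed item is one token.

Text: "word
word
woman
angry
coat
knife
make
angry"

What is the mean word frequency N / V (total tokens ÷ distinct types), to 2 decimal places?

N = 8 tokens, V = 6 types.
Mean frequency = N / V = 8 / 6 = 1.33

1.33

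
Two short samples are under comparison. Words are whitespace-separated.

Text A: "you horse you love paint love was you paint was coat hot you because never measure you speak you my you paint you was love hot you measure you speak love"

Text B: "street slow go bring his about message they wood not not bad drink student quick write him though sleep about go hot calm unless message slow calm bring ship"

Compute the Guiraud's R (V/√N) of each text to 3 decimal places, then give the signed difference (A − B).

-1.930

A: V=12, N=31, R=2.155
B: V=22, N=29, R=4.085
Difference = 2.155 − 4.085 = -1.930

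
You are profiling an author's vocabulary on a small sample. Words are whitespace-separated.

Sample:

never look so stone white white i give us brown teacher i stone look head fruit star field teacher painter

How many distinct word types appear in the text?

15

Distinct types: {brown, field, fruit, give, head, i, look, never, painter, so, star, stone, teacher, us, white}
V = 15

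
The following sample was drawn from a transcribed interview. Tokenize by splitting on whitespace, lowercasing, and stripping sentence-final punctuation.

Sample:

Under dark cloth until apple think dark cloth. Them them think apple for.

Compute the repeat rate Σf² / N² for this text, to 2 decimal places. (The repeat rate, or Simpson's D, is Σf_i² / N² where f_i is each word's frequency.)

0.14

Frequencies: dark:2, cloth:2, apple:2, think:2, them:2, under:1, until:1, for:1
Σf² = 23; N² = 169
Repeat rate = 23 / 169 = 0.14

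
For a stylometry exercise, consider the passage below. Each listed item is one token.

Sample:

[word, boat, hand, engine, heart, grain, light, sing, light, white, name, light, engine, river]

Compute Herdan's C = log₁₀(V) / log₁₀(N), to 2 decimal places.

N = 14, V = 11.
log₁₀(V) = 1.041393, log₁₀(N) = 1.146128
C = 1.041393 / 1.146128 = 0.91

0.91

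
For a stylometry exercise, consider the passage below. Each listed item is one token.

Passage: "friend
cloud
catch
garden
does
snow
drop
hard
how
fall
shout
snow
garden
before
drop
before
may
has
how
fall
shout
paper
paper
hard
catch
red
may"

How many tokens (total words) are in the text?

Tokens: friend, cloud, catch, garden, does, snow, drop, hard, how, fall, shout, snow, garden, before, drop, before, may, has, how, fall, shout, paper, paper, hard, catch, red, may
N = 27

27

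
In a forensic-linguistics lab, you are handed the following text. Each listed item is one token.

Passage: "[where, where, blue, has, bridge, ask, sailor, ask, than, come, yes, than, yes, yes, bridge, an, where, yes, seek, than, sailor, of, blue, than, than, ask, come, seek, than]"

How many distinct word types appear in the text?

Distinct types: {an, ask, blue, bridge, come, has, of, sailor, seek, than, where, yes}
V = 12

12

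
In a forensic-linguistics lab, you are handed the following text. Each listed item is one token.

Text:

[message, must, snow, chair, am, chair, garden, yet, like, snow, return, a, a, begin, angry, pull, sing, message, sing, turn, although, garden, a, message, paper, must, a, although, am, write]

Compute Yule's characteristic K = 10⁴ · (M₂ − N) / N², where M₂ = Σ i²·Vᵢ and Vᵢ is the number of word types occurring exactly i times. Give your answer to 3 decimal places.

355.556

Frequencies: a:4, message:3, must:2, snow:2, chair:2, am:2, garden:2, sing:2, although:2, yet:1, like:1, return:1, begin:1, angry:1, pull:1, turn:1, paper:1, write:1
N = 30. Frequency spectrum: V_1=9, V_2=7, V_3=1, V_4=1
M₂ = 1²·9 + 2²·7 + 3²·1 + 4²·1 = 62
K = 10000 × (62 − 30) / 30² = 355.556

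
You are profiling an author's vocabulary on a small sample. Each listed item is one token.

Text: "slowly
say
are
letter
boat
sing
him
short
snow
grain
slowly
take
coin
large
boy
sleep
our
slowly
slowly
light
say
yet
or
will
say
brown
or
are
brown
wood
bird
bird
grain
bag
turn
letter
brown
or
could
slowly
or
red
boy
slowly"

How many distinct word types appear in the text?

Distinct types: {are, bag, bird, boat, boy, brown, coin, could, grain, him, large, letter, light, or, our, red, say, short, sing, sleep, slowly, snow, take, turn, will, wood, yet}
V = 27

27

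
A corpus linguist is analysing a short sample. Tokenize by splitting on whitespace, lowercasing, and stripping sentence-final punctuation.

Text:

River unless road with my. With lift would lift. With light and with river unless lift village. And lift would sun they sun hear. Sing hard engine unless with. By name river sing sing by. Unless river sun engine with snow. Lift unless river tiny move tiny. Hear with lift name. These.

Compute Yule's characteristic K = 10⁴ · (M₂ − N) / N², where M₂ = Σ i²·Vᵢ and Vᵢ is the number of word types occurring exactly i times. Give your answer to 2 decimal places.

510.36

Frequencies: with:7, lift:6, river:5, unless:5, sun:3, sing:3, would:2, and:2, hear:2, engine:2, by:2, name:2, tiny:2, road:1, my:1, light:1, village:1, they:1, hard:1, snow:1, … (2 more, each freq 1)
N = 52. Frequency spectrum: V_1=9, V_2=7, V_3=2, V_5=2, V_6=1, V_7=1
M₂ = 1²·9 + 2²·7 + 3²·2 + 5²·2 + 6²·1 + 7²·1 = 190
K = 10000 × (190 − 52) / 52² = 510.36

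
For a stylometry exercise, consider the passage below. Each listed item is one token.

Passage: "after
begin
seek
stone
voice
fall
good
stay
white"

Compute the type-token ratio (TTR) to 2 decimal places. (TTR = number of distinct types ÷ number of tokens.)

N = 9 tokens, V = 9 types.
TTR = V / N = 9 / 9 = 1.00

1.00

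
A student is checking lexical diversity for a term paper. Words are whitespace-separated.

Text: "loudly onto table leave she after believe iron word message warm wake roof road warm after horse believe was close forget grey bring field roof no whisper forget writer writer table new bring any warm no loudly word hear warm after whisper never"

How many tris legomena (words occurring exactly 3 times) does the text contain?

Frequencies: warm:4, after:3, loudly:2, table:2, believe:2, word:2, roof:2, forget:2, bring:2, no:2, whisper:2, writer:2, onto:1, leave:1, she:1, iron:1, message:1, wake:1, road:1, horse:1, … (8 more, each freq 1)
Words with frequency 3: after

1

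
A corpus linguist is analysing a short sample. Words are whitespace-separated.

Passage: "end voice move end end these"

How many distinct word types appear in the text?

Distinct types: {end, move, these, voice}
V = 4

4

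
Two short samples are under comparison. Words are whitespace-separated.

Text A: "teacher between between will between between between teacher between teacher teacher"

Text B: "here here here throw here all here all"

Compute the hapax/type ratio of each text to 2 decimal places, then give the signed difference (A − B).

A: hapax=1, V=3, ratio=0.33
B: hapax=1, V=3, ratio=0.33
Difference = 0.33 − 0.33 = 0.00

0.00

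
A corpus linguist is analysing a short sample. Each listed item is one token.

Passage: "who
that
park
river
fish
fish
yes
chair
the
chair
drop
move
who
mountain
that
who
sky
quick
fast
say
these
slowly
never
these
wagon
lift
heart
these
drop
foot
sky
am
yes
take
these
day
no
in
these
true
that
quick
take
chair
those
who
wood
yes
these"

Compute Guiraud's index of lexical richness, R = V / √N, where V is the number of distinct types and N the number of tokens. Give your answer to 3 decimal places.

N = 49, V = 30.
√N = 7.000000
R = 30 / 7.000000 = 4.286

4.286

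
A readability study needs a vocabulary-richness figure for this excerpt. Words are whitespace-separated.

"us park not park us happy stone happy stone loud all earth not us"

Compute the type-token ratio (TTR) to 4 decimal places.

0.5714

N = 14 tokens, V = 8 types.
TTR = V / N = 8 / 14 = 0.5714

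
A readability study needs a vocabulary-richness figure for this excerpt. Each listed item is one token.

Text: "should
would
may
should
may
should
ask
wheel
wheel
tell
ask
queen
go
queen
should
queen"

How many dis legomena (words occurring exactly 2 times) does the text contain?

3

Frequencies: should:4, queen:3, may:2, ask:2, wheel:2, would:1, tell:1, go:1
Words with frequency 2: ask, may, wheel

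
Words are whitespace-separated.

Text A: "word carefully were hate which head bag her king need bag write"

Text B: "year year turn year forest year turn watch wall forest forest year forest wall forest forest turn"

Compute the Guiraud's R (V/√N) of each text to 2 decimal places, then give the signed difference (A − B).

1.97

A: V=11, N=12, R=3.18
B: V=5, N=17, R=1.21
Difference = 3.18 − 1.21 = 1.97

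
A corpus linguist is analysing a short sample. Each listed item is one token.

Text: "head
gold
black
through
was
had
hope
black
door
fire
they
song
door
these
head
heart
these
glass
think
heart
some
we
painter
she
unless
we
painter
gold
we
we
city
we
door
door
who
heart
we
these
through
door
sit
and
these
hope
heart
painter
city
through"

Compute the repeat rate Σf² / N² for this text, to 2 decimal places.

Frequencies: we:6, door:5, these:4, heart:4, through:3, painter:3, head:2, gold:2, black:2, hope:2, city:2, was:1, had:1, fire:1, they:1, song:1, glass:1, think:1, some:1, she:1, … (4 more, each freq 1)
Σf² = 144; N² = 2304
Repeat rate = 144 / 2304 = 0.06

0.06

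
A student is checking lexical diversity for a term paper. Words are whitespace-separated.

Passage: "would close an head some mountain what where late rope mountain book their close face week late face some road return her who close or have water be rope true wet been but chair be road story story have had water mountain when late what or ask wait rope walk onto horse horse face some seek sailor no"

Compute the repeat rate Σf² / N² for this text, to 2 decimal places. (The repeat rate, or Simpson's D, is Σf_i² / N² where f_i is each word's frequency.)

0.03

Frequencies: close:3, some:3, mountain:3, late:3, rope:3, face:3, what:2, road:2, or:2, have:2, water:2, be:2, story:2, horse:2, would:1, an:1, head:1, where:1, book:1, their:1, … (18 more, each freq 1)
Σf² = 110; N² = 3364
Repeat rate = 110 / 3364 = 0.03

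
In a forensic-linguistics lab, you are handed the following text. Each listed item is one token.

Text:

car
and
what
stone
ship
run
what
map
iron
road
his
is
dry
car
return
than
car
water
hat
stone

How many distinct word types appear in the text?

Distinct types: {and, car, dry, hat, his, iron, is, map, return, road, run, ship, stone, than, water, what}
V = 16

16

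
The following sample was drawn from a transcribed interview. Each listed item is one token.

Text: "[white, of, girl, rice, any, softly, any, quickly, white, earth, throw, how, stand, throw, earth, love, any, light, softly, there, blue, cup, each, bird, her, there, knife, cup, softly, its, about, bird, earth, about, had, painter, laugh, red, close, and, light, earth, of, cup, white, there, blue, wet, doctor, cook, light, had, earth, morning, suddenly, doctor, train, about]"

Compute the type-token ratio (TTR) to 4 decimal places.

N = 58 tokens, V = 34 types.
TTR = V / N = 34 / 58 = 0.5862

0.5862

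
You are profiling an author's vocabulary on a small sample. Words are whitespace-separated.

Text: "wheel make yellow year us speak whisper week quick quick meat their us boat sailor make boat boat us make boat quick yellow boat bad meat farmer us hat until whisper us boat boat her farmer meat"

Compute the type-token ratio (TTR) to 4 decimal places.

N = 37 tokens, V = 18 types.
TTR = V / N = 18 / 37 = 0.4865

0.4865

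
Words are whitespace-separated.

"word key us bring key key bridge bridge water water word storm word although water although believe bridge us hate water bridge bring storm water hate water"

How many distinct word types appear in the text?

10

Distinct types: {although, believe, bridge, bring, hate, key, storm, us, water, word}
V = 10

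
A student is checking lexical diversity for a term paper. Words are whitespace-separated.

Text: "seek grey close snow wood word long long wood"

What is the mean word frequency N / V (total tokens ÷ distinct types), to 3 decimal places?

1.286

N = 9 tokens, V = 7 types.
Mean frequency = N / V = 9 / 7 = 1.286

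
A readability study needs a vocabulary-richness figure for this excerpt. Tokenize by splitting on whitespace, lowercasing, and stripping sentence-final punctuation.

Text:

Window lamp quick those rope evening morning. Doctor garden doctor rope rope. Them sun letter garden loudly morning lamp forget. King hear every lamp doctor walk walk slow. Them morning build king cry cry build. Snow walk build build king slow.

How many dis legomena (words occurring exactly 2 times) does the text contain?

Frequencies: build:4, lamp:3, rope:3, morning:3, doctor:3, king:3, walk:3, garden:2, them:2, slow:2, cry:2, window:1, quick:1, those:1, evening:1, sun:1, letter:1, loudly:1, forget:1, hear:1, … (2 more, each freq 1)
Words with frequency 2: cry, garden, slow, them

4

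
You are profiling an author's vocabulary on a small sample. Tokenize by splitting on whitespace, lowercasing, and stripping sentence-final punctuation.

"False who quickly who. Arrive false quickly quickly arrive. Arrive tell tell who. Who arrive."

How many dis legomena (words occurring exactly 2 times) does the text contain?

Frequencies: who:4, arrive:4, quickly:3, false:2, tell:2
Words with frequency 2: false, tell

2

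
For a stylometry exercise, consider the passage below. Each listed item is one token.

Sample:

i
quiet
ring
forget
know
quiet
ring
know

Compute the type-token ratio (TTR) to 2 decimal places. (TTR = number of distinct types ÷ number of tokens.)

N = 8 tokens, V = 5 types.
TTR = V / N = 5 / 8 = 0.63

0.63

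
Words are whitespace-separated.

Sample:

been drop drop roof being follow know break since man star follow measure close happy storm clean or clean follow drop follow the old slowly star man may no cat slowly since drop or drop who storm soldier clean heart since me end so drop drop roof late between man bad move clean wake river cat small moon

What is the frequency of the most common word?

7

Frequencies: drop:7, follow:4, clean:4, since:3, man:3, roof:2, star:2, storm:2, or:2, slowly:2, cat:2, been:1, being:1, know:1, break:1, measure:1, close:1, happy:1, the:1, old:1, … (16 more, each freq 1)
Most common: 'drop' with frequency 7.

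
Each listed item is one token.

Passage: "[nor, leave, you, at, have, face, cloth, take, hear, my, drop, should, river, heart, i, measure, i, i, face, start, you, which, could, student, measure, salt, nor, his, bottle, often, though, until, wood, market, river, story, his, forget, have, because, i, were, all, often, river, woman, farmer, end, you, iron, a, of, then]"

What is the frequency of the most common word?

4

Frequencies: i:4, you:3, river:3, nor:2, have:2, face:2, measure:2, his:2, often:2, leave:1, at:1, cloth:1, take:1, hear:1, my:1, drop:1, should:1, heart:1, start:1, which:1, … (20 more, each freq 1)
Most common: 'i' with frequency 4.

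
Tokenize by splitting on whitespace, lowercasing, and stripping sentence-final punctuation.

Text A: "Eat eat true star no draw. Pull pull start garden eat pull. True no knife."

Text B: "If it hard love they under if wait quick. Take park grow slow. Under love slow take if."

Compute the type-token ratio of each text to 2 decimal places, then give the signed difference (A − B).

TTR(A) = 9/15 = 0.60
TTR(B) = 12/18 = 0.67
Difference = 0.60 − 0.67 = -0.07

-0.07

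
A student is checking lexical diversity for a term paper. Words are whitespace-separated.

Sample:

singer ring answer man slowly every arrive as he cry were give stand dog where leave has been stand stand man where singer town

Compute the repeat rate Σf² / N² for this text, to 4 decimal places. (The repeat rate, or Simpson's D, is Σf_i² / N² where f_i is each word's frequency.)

0.0625

Frequencies: stand:3, singer:2, man:2, where:2, ring:1, answer:1, slowly:1, every:1, arrive:1, as:1, he:1, cry:1, were:1, give:1, dog:1, leave:1, has:1, been:1, town:1
Σf² = 36; N² = 576
Repeat rate = 36 / 576 = 0.0625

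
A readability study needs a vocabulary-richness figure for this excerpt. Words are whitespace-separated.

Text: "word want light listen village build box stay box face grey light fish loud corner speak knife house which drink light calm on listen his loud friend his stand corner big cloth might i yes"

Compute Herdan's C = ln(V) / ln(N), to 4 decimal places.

N = 35, V = 28.
ln(V) = 3.332205, ln(N) = 3.555348
C = 3.332205 / 3.555348 = 0.9372

0.9372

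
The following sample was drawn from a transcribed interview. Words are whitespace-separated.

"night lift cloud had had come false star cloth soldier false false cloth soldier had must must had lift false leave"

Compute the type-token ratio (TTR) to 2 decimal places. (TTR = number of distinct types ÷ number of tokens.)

0.52

N = 21 tokens, V = 11 types.
TTR = V / N = 11 / 21 = 0.52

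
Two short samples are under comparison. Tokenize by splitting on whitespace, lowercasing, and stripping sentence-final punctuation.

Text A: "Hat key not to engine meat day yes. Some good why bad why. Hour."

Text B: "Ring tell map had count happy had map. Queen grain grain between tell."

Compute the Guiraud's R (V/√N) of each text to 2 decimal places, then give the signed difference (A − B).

A: V=13, N=14, R=3.47
B: V=9, N=13, R=2.50
Difference = 3.47 − 2.50 = 0.97

0.97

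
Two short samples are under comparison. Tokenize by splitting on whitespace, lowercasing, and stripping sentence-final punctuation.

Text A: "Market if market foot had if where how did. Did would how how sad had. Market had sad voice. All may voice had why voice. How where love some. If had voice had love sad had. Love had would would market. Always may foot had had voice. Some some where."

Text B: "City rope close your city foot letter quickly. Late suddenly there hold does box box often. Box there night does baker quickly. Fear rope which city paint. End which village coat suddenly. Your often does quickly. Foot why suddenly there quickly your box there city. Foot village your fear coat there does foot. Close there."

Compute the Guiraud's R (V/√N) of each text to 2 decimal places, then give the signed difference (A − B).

A: V=16, N=50, R=2.26
B: V=23, N=55, R=3.10
Difference = 2.26 − 3.10 = -0.84

-0.84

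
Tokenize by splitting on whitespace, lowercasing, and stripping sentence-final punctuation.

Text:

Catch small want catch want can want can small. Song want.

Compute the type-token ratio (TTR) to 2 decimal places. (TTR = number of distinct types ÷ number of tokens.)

N = 11 tokens, V = 5 types.
TTR = V / N = 5 / 11 = 0.45

0.45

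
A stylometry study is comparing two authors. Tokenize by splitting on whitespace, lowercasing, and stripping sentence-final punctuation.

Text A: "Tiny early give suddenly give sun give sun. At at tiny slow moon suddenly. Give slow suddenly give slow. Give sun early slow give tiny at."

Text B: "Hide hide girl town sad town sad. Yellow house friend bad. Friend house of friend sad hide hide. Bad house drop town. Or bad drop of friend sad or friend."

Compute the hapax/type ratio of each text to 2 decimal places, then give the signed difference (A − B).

A: hapax=1, V=8, ratio=0.13
B: hapax=2, V=11, ratio=0.18
Difference = 0.13 − 0.18 = -0.05

-0.05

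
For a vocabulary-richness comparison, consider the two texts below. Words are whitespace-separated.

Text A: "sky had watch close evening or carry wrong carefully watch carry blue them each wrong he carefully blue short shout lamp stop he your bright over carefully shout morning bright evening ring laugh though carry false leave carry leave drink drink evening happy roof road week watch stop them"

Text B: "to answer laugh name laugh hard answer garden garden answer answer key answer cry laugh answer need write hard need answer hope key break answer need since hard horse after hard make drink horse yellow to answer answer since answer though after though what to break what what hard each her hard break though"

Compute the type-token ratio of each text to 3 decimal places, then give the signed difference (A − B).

TTR(A) = 31/49 = 0.633
TTR(B) = 22/54 = 0.407
Difference = 0.633 − 0.407 = 0.226

0.226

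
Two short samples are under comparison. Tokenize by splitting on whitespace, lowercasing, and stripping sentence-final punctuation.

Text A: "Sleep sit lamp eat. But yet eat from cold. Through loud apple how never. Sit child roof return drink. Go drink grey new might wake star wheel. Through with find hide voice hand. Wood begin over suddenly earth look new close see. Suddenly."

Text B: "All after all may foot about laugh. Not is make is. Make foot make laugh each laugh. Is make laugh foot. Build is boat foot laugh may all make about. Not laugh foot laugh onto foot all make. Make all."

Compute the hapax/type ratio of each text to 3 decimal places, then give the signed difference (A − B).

A: hapax=31, V=37, ratio=0.838
B: hapax=5, V=13, ratio=0.385
Difference = 0.838 − 0.385 = 0.453

0.453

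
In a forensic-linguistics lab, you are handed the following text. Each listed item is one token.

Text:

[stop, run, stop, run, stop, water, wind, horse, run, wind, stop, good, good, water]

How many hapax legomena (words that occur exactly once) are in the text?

1

Frequencies: stop:4, run:3, water:2, wind:2, good:2, horse:1
Hapax (freq=1): horse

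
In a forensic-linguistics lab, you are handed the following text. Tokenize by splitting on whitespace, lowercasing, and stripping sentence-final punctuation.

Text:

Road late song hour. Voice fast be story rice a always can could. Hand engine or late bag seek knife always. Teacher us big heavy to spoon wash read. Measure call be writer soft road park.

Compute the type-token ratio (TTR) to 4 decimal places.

N = 36 tokens, V = 32 types.
TTR = V / N = 32 / 36 = 0.8889

0.8889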